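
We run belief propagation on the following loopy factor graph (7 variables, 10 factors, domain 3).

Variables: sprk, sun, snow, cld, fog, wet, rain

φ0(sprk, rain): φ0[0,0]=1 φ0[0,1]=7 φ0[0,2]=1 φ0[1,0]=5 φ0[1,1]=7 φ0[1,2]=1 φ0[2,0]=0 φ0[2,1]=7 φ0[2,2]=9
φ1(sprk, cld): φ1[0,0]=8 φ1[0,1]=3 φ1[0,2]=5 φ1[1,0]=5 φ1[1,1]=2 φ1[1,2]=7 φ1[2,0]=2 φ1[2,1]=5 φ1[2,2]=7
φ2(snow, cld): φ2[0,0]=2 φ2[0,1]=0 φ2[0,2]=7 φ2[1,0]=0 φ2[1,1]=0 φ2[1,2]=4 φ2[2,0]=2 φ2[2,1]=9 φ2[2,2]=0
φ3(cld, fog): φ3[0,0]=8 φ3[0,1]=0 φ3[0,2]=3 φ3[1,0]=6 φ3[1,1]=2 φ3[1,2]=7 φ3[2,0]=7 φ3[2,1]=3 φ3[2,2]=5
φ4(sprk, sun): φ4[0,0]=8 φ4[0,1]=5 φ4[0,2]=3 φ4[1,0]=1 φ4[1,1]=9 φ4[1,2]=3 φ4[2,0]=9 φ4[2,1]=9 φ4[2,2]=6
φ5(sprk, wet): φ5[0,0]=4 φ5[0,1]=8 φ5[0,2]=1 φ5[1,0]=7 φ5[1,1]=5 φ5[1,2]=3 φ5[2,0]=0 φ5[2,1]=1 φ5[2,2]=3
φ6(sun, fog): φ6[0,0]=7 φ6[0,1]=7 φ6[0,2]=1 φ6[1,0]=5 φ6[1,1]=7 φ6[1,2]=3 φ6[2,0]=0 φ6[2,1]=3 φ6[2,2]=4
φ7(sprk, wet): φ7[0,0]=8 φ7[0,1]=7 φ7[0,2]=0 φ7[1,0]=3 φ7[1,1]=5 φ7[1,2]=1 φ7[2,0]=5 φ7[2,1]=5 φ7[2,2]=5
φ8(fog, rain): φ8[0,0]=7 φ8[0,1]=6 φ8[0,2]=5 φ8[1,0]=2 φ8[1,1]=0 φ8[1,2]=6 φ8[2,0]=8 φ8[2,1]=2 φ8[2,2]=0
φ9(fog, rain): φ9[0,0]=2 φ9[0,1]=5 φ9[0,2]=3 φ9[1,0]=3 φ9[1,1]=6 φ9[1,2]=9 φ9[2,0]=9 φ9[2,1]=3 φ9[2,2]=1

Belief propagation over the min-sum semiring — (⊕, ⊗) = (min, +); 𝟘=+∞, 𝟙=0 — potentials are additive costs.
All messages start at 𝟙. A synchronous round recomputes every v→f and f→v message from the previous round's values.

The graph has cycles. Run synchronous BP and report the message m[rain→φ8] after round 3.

init: all messages = 𝟙 over 3 values
r1 m[φ0→sprk] = [1, 1, 0]
r1 m[φ0→rain] = [0, 7, 1]
r1 m[φ1→sprk] = [3, 2, 2]
r1 m[φ1→cld] = [2, 2, 5]
r1 m[φ2→snow] = [0, 0, 0]
r1 m[φ2→cld] = [0, 0, 0]
r1 m[φ3→cld] = [0, 2, 3]
r1 m[φ3→fog] = [6, 0, 3]
r1 m[φ4→sprk] = [3, 1, 6]
r1 m[φ4→sun] = [1, 5, 3]
r1 m[φ5→sprk] = [1, 3, 0]
r1 m[φ5→wet] = [0, 1, 1]
r1 m[φ6→sun] = [1, 3, 0]
r1 m[φ6→fog] = [0, 3, 1]
r1 m[φ7→sprk] = [0, 1, 5]
r1 m[φ7→wet] = [3, 5, 0]
r1 m[φ8→fog] = [5, 0, 0]
r1 m[φ8→rain] = [2, 0, 0]
r1 m[φ9→fog] = [2, 3, 1]
r1 m[φ9→rain] = [2, 3, 1]
r1 m[sprk→φ0] = [0, 0, 0]
r1 m[sprk→φ1] = [0, 0, 0]
r1 m[sprk→φ4] = [0, 0, 0]
r1 m[sprk→φ5] = [0, 0, 0]
r1 m[sprk→φ7] = [0, 0, 0]
r1 m[sun→φ4] = [0, 0, 0]
r1 m[sun→φ6] = [0, 0, 0]
r1 m[snow→φ2] = [0, 0, 0]
r1 m[cld→φ1] = [0, 0, 0]
r1 m[cld→φ2] = [0, 0, 0]
r1 m[cld→φ3] = [0, 0, 0]
r1 m[fog→φ3] = [0, 0, 0]
r1 m[fog→φ6] = [0, 0, 0]
r1 m[fog→φ8] = [0, 0, 0]
r1 m[fog→φ9] = [0, 0, 0]
r1 m[wet→φ5] = [0, 0, 0]
r1 m[wet→φ7] = [0, 0, 0]
r1 m[rain→φ0] = [0, 0, 0]
r1 m[rain→φ8] = [0, 0, 0]
r1 m[rain→φ9] = [0, 0, 0]
r2 m[φ0→sprk] = [1, 1, 0]
r2 m[φ0→rain] = [0, 7, 1]
r2 m[φ1→sprk] = [3, 2, 2]
r2 m[φ1→cld] = [2, 2, 5]
r2 m[φ2→snow] = [0, 0, 0]
r2 m[φ2→cld] = [0, 0, 0]
r2 m[φ3→cld] = [0, 2, 3]
r2 m[φ3→fog] = [6, 0, 3]
r2 m[φ4→sprk] = [3, 1, 6]
r2 m[φ4→sun] = [1, 5, 3]
r2 m[φ5→sprk] = [1, 3, 0]
r2 m[φ5→wet] = [0, 1, 1]
r2 m[φ6→sun] = [1, 3, 0]
r2 m[φ6→fog] = [0, 3, 1]
r2 m[φ7→sprk] = [0, 1, 5]
r2 m[φ7→wet] = [3, 5, 0]
r2 m[φ8→fog] = [5, 0, 0]
r2 m[φ8→rain] = [2, 0, 0]
r2 m[φ9→fog] = [2, 3, 1]
r2 m[φ9→rain] = [2, 3, 1]
r2 m[sprk→φ0] = [7, 7, 13]
r2 m[sprk→φ1] = [5, 6, 11]
r2 m[sprk→φ4] = [5, 7, 7]
r2 m[sprk→φ5] = [7, 5, 13]
r2 m[sprk→φ7] = [8, 7, 8]
r2 m[sun→φ4] = [1, 3, 0]
r2 m[sun→φ6] = [1, 5, 3]
r2 m[snow→φ2] = [0, 0, 0]
r2 m[cld→φ1] = [0, 2, 3]
r2 m[cld→φ2] = [2, 4, 8]
r2 m[cld→φ3] = [2, 2, 5]
r2 m[fog→φ3] = [7, 6, 2]
r2 m[fog→φ6] = [13, 3, 4]
r2 m[fog→φ8] = [8, 6, 5]
r2 m[fog→φ9] = [11, 3, 4]
r2 m[wet→φ5] = [3, 5, 0]
r2 m[wet→φ7] = [0, 1, 1]
r2 m[rain→φ0] = [4, 3, 1]
r2 m[rain→φ8] = [2, 10, 2]
r2 m[rain→φ9] = [2, 7, 1]
r3 m[φ0→sprk] = [2, 2, 4]
r3 m[φ0→rain] = [8, 14, 8]
r3 m[φ1→sprk] = [5, 4, 2]
r3 m[φ1→cld] = [11, 8, 10]
r3 m[φ2→snow] = [4, 2, 4]
r3 m[φ2→cld] = [0, 0, 0]
r3 m[φ3→cld] = [5, 8, 7]
r3 m[φ3→fog] = [8, 2, 5]
r3 m[φ4→sprk] = [3, 2, 6]
r3 m[φ4→sun] = [8, 10, 8]
r3 m[φ5→sprk] = [1, 3, 3]
r3 m[φ5→wet] = [11, 10, 8]
r3 m[φ6→sun] = [5, 7, 6]
r3 m[φ6→fog] = [3, 6, 2]
r3 m[φ7→sprk] = [1, 2, 5]
r3 m[φ7→wet] = [10, 12, 8]
r3 m[φ8→fog] = [7, 4, 2]
r3 m[φ8→rain] = [8, 6, 5]
r3 m[φ9→fog] = [4, 5, 2]
r3 m[φ9→rain] = [6, 7, 5]
r3 m[sprk→φ0] = [7, 7, 13]
r3 m[sprk→φ1] = [5, 6, 11]
r3 m[sprk→φ4] = [5, 7, 7]
r3 m[sprk→φ5] = [7, 5, 13]
r3 m[sprk→φ7] = [8, 7, 8]
r3 m[sun→φ4] = [1, 3, 0]
r3 m[sun→φ6] = [1, 5, 3]
r3 m[snow→φ2] = [0, 0, 0]
r3 m[cld→φ1] = [0, 2, 3]
r3 m[cld→φ2] = [2, 4, 8]
r3 m[cld→φ3] = [2, 2, 5]
r3 m[fog→φ3] = [7, 6, 2]
r3 m[fog→φ6] = [13, 3, 4]
r3 m[fog→φ8] = [8, 6, 5]
r3 m[fog→φ9] = [11, 3, 4]
r3 m[wet→φ5] = [3, 5, 0]
r3 m[wet→φ7] = [0, 1, 1]
r3 m[rain→φ0] = [4, 3, 1]
r3 m[rain→φ8] = [2, 10, 2]
r3 m[rain→φ9] = [2, 7, 1]

message @ round 3 = [2, 10, 2]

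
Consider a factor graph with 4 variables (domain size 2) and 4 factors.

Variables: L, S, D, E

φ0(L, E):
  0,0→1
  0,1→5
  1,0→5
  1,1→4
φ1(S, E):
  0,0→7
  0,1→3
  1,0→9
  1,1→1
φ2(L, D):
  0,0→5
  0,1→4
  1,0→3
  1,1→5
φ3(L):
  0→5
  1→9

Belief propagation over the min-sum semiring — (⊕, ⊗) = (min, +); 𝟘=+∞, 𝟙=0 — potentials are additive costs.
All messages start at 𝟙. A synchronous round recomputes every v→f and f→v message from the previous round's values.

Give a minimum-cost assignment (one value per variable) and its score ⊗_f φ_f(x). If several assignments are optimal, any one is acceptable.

init: all messages = 𝟙 over 2 values
r1 m[φ0→L] = [1, 4]
r1 m[φ0→E] = [1, 4]
r1 m[φ1→S] = [3, 1]
r1 m[φ1→E] = [7, 1]
r1 m[φ2→L] = [4, 3]
r1 m[φ2→D] = [3, 4]
r1 m[φ3→L] = [5, 9]
r1 m[L→φ0] = [0, 0]
r1 m[L→φ2] = [0, 0]
r1 m[L→φ3] = [0, 0]
r1 m[S→φ1] = [0, 0]
r1 m[D→φ2] = [0, 0]
r1 m[E→φ0] = [0, 0]
r1 m[E→φ1] = [0, 0]
r2 m[φ0→L] = [1, 4]
r2 m[φ0→E] = [1, 4]
r2 m[φ1→S] = [3, 1]
r2 m[φ1→E] = [7, 1]
r2 m[φ2→L] = [4, 3]
r2 m[φ2→D] = [3, 4]
r2 m[φ3→L] = [5, 9]
r2 m[L→φ0] = [9, 12]
r2 m[L→φ2] = [6, 13]
r2 m[L→φ3] = [5, 7]
r2 m[S→φ1] = [0, 0]
r2 m[D→φ2] = [0, 0]
r2 m[E→φ0] = [7, 1]
r2 m[E→φ1] = [1, 4]
r3 m[φ0→L] = [6, 5]
r3 m[φ0→E] = [10, 14]
r3 m[φ1→S] = [7, 5]
r3 m[φ1→E] = [7, 1]
r3 m[φ2→L] = [4, 3]
r3 m[φ2→D] = [11, 10]
r3 m[φ3→L] = [5, 9]
r3 m[L→φ0] = [9, 12]
r3 m[L→φ2] = [6, 13]
r3 m[L→φ3] = [5, 7]
r3 m[S→φ1] = [0, 0]
r3 m[D→φ2] = [0, 0]
r3 m[E→φ0] = [7, 1]
r3 m[E→φ1] = [1, 4]
r4 m[φ0→L] = [6, 5]
r4 m[φ0→E] = [10, 14]
r4 m[φ1→S] = [7, 5]
r4 m[φ1→E] = [7, 1]
r4 m[φ2→L] = [4, 3]
r4 m[φ2→D] = [11, 10]
r4 m[φ3→L] = [5, 9]
r4 m[L→φ0] = [9, 12]
r4 m[L→φ2] = [11, 14]
r4 m[L→φ3] = [10, 8]
r4 m[S→φ1] = [0, 0]
r4 m[D→φ2] = [0, 0]
r4 m[E→φ0] = [7, 1]
r4 m[E→φ1] = [10, 14]
r5 m[φ0→L] = [6, 5]
r5 m[φ0→E] = [10, 14]
r5 m[φ1→S] = [17, 15]
r5 m[φ1→E] = [7, 1]
r5 m[φ2→L] = [4, 3]
r5 m[φ2→D] = [16, 15]
r5 m[φ3→L] = [5, 9]
r5 m[L→φ0] = [9, 12]
r5 m[L→φ2] = [11, 14]
r5 m[L→φ3] = [10, 8]
r5 m[S→φ1] = [0, 0]
r5 m[D→φ2] = [0, 0]
r5 m[E→φ0] = [7, 1]
r5 m[E→φ1] = [10, 14]
r6 m[φ0→L] = [6, 5]
r6 m[φ0→E] = [10, 14]
r6 m[φ1→S] = [17, 15]
r6 m[φ1→E] = [7, 1]
r6 m[φ2→L] = [4, 3]
r6 m[φ2→D] = [16, 15]
r6 m[φ3→L] = [5, 9]
r6 m[L→φ0] = [9, 12]
r6 m[L→φ2] = [11, 14]
r6 m[L→φ3] = [10, 8]
r6 m[S→φ1] = [0, 0]
r6 m[D→φ2] = [0, 0]
r6 m[E→φ0] = [7, 1]
r6 m[E→φ1] = [10, 14]
fixed point reached at round 6
traceback from L: (L=0, S=1, D=1, E=1), score=15

assignment: (L=0, S=1, D=1, E=1); score = 15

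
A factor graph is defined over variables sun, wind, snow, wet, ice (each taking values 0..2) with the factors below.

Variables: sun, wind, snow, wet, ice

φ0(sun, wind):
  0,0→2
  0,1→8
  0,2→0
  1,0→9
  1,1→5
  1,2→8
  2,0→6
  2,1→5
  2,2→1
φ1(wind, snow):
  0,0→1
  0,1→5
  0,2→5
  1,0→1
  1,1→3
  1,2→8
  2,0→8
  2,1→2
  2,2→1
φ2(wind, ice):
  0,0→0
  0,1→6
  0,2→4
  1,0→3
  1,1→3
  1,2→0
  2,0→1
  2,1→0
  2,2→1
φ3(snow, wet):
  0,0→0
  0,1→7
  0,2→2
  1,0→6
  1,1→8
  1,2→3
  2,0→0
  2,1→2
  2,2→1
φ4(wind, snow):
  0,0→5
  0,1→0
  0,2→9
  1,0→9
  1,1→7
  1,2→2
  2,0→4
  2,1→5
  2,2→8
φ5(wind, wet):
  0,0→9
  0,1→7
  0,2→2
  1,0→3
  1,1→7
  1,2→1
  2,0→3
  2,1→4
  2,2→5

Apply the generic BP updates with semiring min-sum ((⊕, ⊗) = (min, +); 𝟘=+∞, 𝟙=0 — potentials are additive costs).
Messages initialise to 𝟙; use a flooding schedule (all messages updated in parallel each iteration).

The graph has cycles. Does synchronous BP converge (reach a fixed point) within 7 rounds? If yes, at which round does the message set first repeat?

NOT CONVERGED within 7 rounds

init: all messages = 𝟙 over 3 values
r1 m[φ0→sun] = [0, 5, 1]
r1 m[φ0→wind] = [2, 5, 0]
r1 m[φ1→wind] = [1, 1, 1]
r1 m[φ1→snow] = [1, 2, 1]
r1 m[φ2→wind] = [0, 0, 0]
r1 m[φ2→ice] = [0, 0, 0]
r1 m[φ3→snow] = [0, 3, 0]
r1 m[φ3→wet] = [0, 2, 1]
r1 m[φ4→wind] = [0, 2, 4]
r1 m[φ4→snow] = [4, 0, 2]
r1 m[φ5→wind] = [2, 1, 3]
r1 m[φ5→wet] = [3, 4, 1]
r1 m[sun→φ0] = [0, 0, 0]
r1 m[wind→φ0] = [0, 0, 0]
r1 m[wind→φ1] = [0, 0, 0]
r1 m[wind→φ2] = [0, 0, 0]
r1 m[wind→φ4] = [0, 0, 0]
r1 m[wind→φ5] = [0, 0, 0]
r1 m[snow→φ1] = [0, 0, 0]
r1 m[snow→φ3] = [0, 0, 0]
r1 m[snow→φ4] = [0, 0, 0]
r1 m[wet→φ3] = [0, 0, 0]
r1 m[wet→φ5] = [0, 0, 0]
r1 m[ice→φ2] = [0, 0, 0]
r2 m[φ0→sun] = [0, 5, 1]
r2 m[φ0→wind] = [2, 5, 0]
r2 m[φ1→wind] = [1, 1, 1]
r2 m[φ1→snow] = [1, 2, 1]
r2 m[φ2→wind] = [0, 0, 0]
r2 m[φ2→ice] = [0, 0, 0]
r2 m[φ3→snow] = [0, 3, 0]
r2 m[φ3→wet] = [0, 2, 1]
r2 m[φ4→wind] = [0, 2, 4]
r2 m[φ4→snow] = [4, 0, 2]
r2 m[φ5→wind] = [2, 1, 3]
r2 m[φ5→wet] = [3, 4, 1]
r2 m[sun→φ0] = [0, 0, 0]
r2 m[wind→φ0] = [3, 4, 8]
r2 m[wind→φ1] = [4, 8, 7]
r2 m[wind→φ2] = [5, 9, 8]
r2 m[wind→φ4] = [5, 7, 4]
r2 m[wind→φ5] = [3, 8, 5]
r2 m[snow→φ1] = [4, 3, 2]
r2 m[snow→φ3] = [5, 2, 3]
r2 m[snow→φ4] = [1, 5, 1]
r2 m[wet→φ3] = [3, 4, 1]
r2 m[wet→φ5] = [0, 2, 1]
r2 m[ice→φ2] = [0, 0, 0]
r3 m[φ0→sun] = [5, 9, 9]
r3 m[φ0→wind] = [2, 5, 0]
r3 m[φ1→wind] = [5, 5, 3]
r3 m[φ1→snow] = [5, 9, 8]
r3 m[φ2→wind] = [0, 0, 0]
r3 m[φ2→ice] = [5, 8, 9]
r3 m[φ3→snow] = [3, 4, 2]
r3 m[φ3→wet] = [3, 5, 4]
r3 m[φ4→wind] = [5, 3, 5]
r3 m[φ4→snow] = [8, 5, 9]
r3 m[φ5→wind] = [3, 2, 3]
r3 m[φ5→wet] = [8, 9, 5]
r3 m[sun→φ0] = [0, 0, 0]
r3 m[wind→φ0] = [3, 4, 8]
r3 m[wind→φ1] = [4, 8, 7]
r3 m[wind→φ2] = [5, 9, 8]
r3 m[wind→φ4] = [5, 7, 4]
r3 m[wind→φ5] = [3, 8, 5]
r3 m[snow→φ1] = [4, 3, 2]
r3 m[snow→φ3] = [5, 2, 3]
r3 m[snow→φ4] = [1, 5, 1]
r3 m[wet→φ3] = [3, 4, 1]
r3 m[wet→φ5] = [0, 2, 1]
r3 m[ice→φ2] = [0, 0, 0]
r4 m[φ0→sun] = [5, 9, 9]
r4 m[φ0→wind] = [2, 5, 0]
r4 m[φ1→wind] = [5, 5, 3]
r4 m[φ1→snow] = [5, 9, 8]
r4 m[φ2→wind] = [0, 0, 0]
r4 m[φ2→ice] = [5, 8, 9]
r4 m[φ3→snow] = [3, 4, 2]
r4 m[φ3→wet] = [3, 5, 4]
r4 m[φ4→wind] = [5, 3, 5]
r4 m[φ4→snow] = [8, 5, 9]
r4 m[φ5→wind] = [3, 2, 3]
r4 m[φ5→wet] = [8, 9, 5]
r4 m[sun→φ0] = [0, 0, 0]
r4 m[wind→φ0] = [13, 10, 11]
r4 m[wind→φ1] = [10, 10, 8]
r4 m[wind→φ2] = [15, 15, 11]
r4 m[wind→φ4] = [10, 12, 6]
r4 m[wind→φ5] = [12, 13, 8]
r4 m[snow→φ1] = [11, 9, 11]
r4 m[snow→φ3] = [13, 14, 17]
r4 m[snow→φ4] = [8, 13, 10]
r4 m[wet→φ3] = [8, 9, 5]
r4 m[wet→φ5] = [3, 5, 4]
r4 m[ice→φ2] = [0, 0, 0]
r5 m[φ0→sun] = [11, 15, 12]
r5 m[φ0→wind] = [2, 5, 0]
r5 m[φ1→wind] = [12, 12, 11]
r5 m[φ1→snow] = [11, 10, 9]
r5 m[φ2→wind] = [0, 0, 0]
r5 m[φ2→ice] = [12, 11, 12]
r5 m[φ3→snow] = [7, 8, 6]
r5 m[φ3→wet] = [13, 19, 15]
r5 m[φ4→wind] = [13, 12, 12]
r5 m[φ4→snow] = [10, 10, 14]
r5 m[φ5→wind] = [6, 5, 6]
r5 m[φ5→wet] = [11, 12, 13]
r5 m[sun→φ0] = [0, 0, 0]
r5 m[wind→φ0] = [13, 10, 11]
r5 m[wind→φ1] = [10, 10, 8]
r5 m[wind→φ2] = [15, 15, 11]
r5 m[wind→φ4] = [10, 12, 6]
r5 m[wind→φ5] = [12, 13, 8]
r5 m[snow→φ1] = [11, 9, 11]
r5 m[snow→φ3] = [13, 14, 17]
r5 m[snow→φ4] = [8, 13, 10]
r5 m[wet→φ3] = [8, 9, 5]
r5 m[wet→φ5] = [3, 5, 4]
r5 m[ice→φ2] = [0, 0, 0]
r6 m[φ0→sun] = [11, 15, 12]
r6 m[φ0→wind] = [2, 5, 0]
r6 m[φ1→wind] = [12, 12, 11]
r6 m[φ1→snow] = [11, 10, 9]
r6 m[φ2→wind] = [0, 0, 0]
r6 m[φ2→ice] = [12, 11, 12]
r6 m[φ3→snow] = [7, 8, 6]
r6 m[φ3→wet] = [13, 19, 15]
r6 m[φ4→wind] = [13, 12, 12]
r6 m[φ4→snow] = [10, 10, 14]
r6 m[φ5→wind] = [6, 5, 6]
r6 m[φ5→wet] = [11, 12, 13]
r6 m[sun→φ0] = [0, 0, 0]
r6 m[wind→φ0] = [31, 29, 29]
r6 m[wind→φ1] = [21, 22, 18]
r6 m[wind→φ2] = [33, 34, 29]
r6 m[wind→φ4] = [20, 22, 17]
r6 m[wind→φ5] = [27, 29, 23]
r6 m[snow→φ1] = [17, 18, 20]
r6 m[snow→φ3] = [21, 20, 23]
r6 m[snow→φ4] = [18, 18, 15]
r6 m[wet→φ3] = [11, 12, 13]
r6 m[wet→φ5] = [13, 19, 15]
r6 m[ice→φ2] = [0, 0, 0]
r7 m[φ0→sun] = [29, 34, 30]
r7 m[φ0→wind] = [2, 5, 0]
r7 m[φ1→wind] = [18, 18, 20]
r7 m[φ1→snow] = [22, 20, 19]
r7 m[φ2→wind] = [0, 0, 0]
r7 m[φ2→ice] = [30, 29, 30]
r7 m[φ3→snow] = [11, 16, 11]
r7 m[φ3→wet] = [21, 25, 23]
r7 m[φ4→wind] = [18, 17, 22]
r7 m[φ4→snow] = [21, 20, 24]
r7 m[φ5→wind] = [17, 16, 16]
r7 m[φ5→wet] = [26, 27, 28]
r7 m[sun→φ0] = [0, 0, 0]
r7 m[wind→φ0] = [31, 29, 29]
r7 m[wind→φ1] = [21, 22, 18]
r7 m[wind→φ2] = [33, 34, 29]
r7 m[wind→φ4] = [20, 22, 17]
r7 m[wind→φ5] = [27, 29, 23]
r7 m[snow→φ1] = [17, 18, 20]
r7 m[snow→φ3] = [21, 20, 23]
r7 m[snow→φ4] = [18, 18, 15]
r7 m[wet→φ3] = [11, 12, 13]
r7 m[wet→φ5] = [13, 19, 15]
r7 m[ice→φ2] = [0, 0, 0]
no fixed point within 7 rounds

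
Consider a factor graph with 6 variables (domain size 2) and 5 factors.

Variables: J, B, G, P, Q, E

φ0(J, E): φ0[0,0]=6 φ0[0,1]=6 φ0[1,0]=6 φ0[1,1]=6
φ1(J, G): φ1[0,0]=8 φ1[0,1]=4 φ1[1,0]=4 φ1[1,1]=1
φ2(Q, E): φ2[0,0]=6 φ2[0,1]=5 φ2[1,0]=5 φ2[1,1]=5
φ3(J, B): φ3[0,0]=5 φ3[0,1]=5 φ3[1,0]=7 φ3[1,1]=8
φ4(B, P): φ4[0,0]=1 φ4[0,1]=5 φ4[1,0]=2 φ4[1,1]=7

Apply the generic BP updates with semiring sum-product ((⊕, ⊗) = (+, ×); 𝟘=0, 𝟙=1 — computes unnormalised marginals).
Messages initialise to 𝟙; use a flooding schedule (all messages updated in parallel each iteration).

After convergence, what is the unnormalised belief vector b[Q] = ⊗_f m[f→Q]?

b[Q] = [97020, 88200]

init: all messages = 𝟙 over 2 values
r1 m[φ0→J] = [12, 12]
r1 m[φ0→E] = [12, 12]
r1 m[φ1→J] = [12, 5]
r1 m[φ1→G] = [12, 5]
r1 m[φ2→Q] = [11, 10]
r1 m[φ2→E] = [11, 10]
r1 m[φ3→J] = [10, 15]
r1 m[φ3→B] = [12, 13]
r1 m[φ4→B] = [6, 9]
r1 m[φ4→P] = [3, 12]
r1 m[J→φ0] = [1, 1]
r1 m[J→φ1] = [1, 1]
r1 m[J→φ3] = [1, 1]
r1 m[B→φ3] = [1, 1]
r1 m[B→φ4] = [1, 1]
r1 m[G→φ1] = [1, 1]
r1 m[P→φ4] = [1, 1]
r1 m[Q→φ2] = [1, 1]
r1 m[E→φ0] = [1, 1]
r1 m[E→φ2] = [1, 1]
r2 m[φ0→J] = [12, 12]
r2 m[φ0→E] = [12, 12]
r2 m[φ1→J] = [12, 5]
r2 m[φ1→G] = [12, 5]
r2 m[φ2→Q] = [11, 10]
r2 m[φ2→E] = [11, 10]
r2 m[φ3→J] = [10, 15]
r2 m[φ3→B] = [12, 13]
r2 m[φ4→B] = [6, 9]
r2 m[φ4→P] = [3, 12]
r2 m[J→φ0] = [120, 75]
r2 m[J→φ1] = [120, 180]
r2 m[J→φ3] = [144, 60]
r2 m[B→φ3] = [6, 9]
r2 m[B→φ4] = [12, 13]
r2 m[G→φ1] = [1, 1]
r2 m[P→φ4] = [1, 1]
r2 m[Q→φ2] = [1, 1]
r2 m[E→φ0] = [11, 10]
r2 m[E→φ2] = [12, 12]
r3 m[φ0→J] = [126, 126]
r3 m[φ0→E] = [1170, 1170]
r3 m[φ1→J] = [12, 5]
r3 m[φ1→G] = [1680, 660]
r3 m[φ2→Q] = [132, 120]
r3 m[φ2→E] = [11, 10]
r3 m[φ3→J] = [75, 114]
r3 m[φ3→B] = [1140, 1200]
r3 m[φ4→B] = [6, 9]
r3 m[φ4→P] = [38, 151]
r3 m[J→φ0] = [120, 75]
r3 m[J→φ1] = [120, 180]
r3 m[J→φ3] = [144, 60]
r3 m[B→φ3] = [6, 9]
r3 m[B→φ4] = [12, 13]
r3 m[G→φ1] = [1, 1]
r3 m[P→φ4] = [1, 1]
r3 m[Q→φ2] = [1, 1]
r3 m[E→φ0] = [11, 10]
r3 m[E→φ2] = [12, 12]
r4 m[φ0→J] = [126, 126]
r4 m[φ0→E] = [1170, 1170]
r4 m[φ1→J] = [12, 5]
r4 m[φ1→G] = [1680, 660]
r4 m[φ2→Q] = [132, 120]
r4 m[φ2→E] = [11, 10]
r4 m[φ3→J] = [75, 114]
r4 m[φ3→B] = [1140, 1200]
r4 m[φ4→B] = [6, 9]
r4 m[φ4→P] = [38, 151]
r4 m[J→φ0] = [900, 570]
r4 m[J→φ1] = [9450, 14364]
r4 m[J→φ3] = [1512, 630]
r4 m[B→φ3] = [6, 9]
r4 m[B→φ4] = [1140, 1200]
r4 m[G→φ1] = [1, 1]
r4 m[P→φ4] = [1, 1]
r4 m[Q→φ2] = [1, 1]
r4 m[E→φ0] = [11, 10]
r4 m[E→φ2] = [1170, 1170]
r5 m[φ0→J] = [126, 126]
r5 m[φ0→E] = [8820, 8820]
r5 m[φ1→J] = [12, 5]
r5 m[φ1→G] = [133056, 52164]
r5 m[φ2→Q] = [12870, 11700]
r5 m[φ2→E] = [11, 10]
r5 m[φ3→J] = [75, 114]
r5 m[φ3→B] = [11970, 12600]
r5 m[φ4→B] = [6, 9]
r5 m[φ4→P] = [3540, 14100]
r5 m[J→φ0] = [900, 570]
r5 m[J→φ1] = [9450, 14364]
r5 m[J→φ3] = [1512, 630]
r5 m[B→φ3] = [6, 9]
r5 m[B→φ4] = [1140, 1200]
r5 m[G→φ1] = [1, 1]
r5 m[P→φ4] = [1, 1]
r5 m[Q→φ2] = [1, 1]
r5 m[E→φ0] = [11, 10]
r5 m[E→φ2] = [1170, 1170]
r6 m[φ0→J] = [126, 126]
r6 m[φ0→E] = [8820, 8820]
r6 m[φ1→J] = [12, 5]
r6 m[φ1→G] = [133056, 52164]
r6 m[φ2→Q] = [12870, 11700]
r6 m[φ2→E] = [11, 10]
r6 m[φ3→J] = [75, 114]
r6 m[φ3→B] = [11970, 12600]
r6 m[φ4→B] = [6, 9]
r6 m[φ4→P] = [3540, 14100]
r6 m[J→φ0] = [900, 570]
r6 m[J→φ1] = [9450, 14364]
r6 m[J→φ3] = [1512, 630]
r6 m[B→φ3] = [6, 9]
r6 m[B→φ4] = [11970, 12600]
r6 m[G→φ1] = [1, 1]
r6 m[P→φ4] = [1, 1]
r6 m[Q→φ2] = [1, 1]
r6 m[E→φ0] = [11, 10]
r6 m[E→φ2] = [8820, 8820]
r7 m[φ0→J] = [126, 126]
r7 m[φ0→E] = [8820, 8820]
r7 m[φ1→J] = [12, 5]
r7 m[φ1→G] = [133056, 52164]
r7 m[φ2→Q] = [97020, 88200]
r7 m[φ2→E] = [11, 10]
r7 m[φ3→J] = [75, 114]
r7 m[φ3→B] = [11970, 12600]
r7 m[φ4→B] = [6, 9]
r7 m[φ4→P] = [37170, 148050]
r7 m[J→φ0] = [900, 570]
r7 m[J→φ1] = [9450, 14364]
r7 m[J→φ3] = [1512, 630]
r7 m[B→φ3] = [6, 9]
r7 m[B→φ4] = [11970, 12600]
r7 m[G→φ1] = [1, 1]
r7 m[P→φ4] = [1, 1]
r7 m[Q→φ2] = [1, 1]
r7 m[E→φ0] = [11, 10]
r7 m[E→φ2] = [8820, 8820]
r8 m[φ0→J] = [126, 126]
r8 m[φ0→E] = [8820, 8820]
r8 m[φ1→J] = [12, 5]
r8 m[φ1→G] = [133056, 52164]
r8 m[φ2→Q] = [97020, 88200]
r8 m[φ2→E] = [11, 10]
r8 m[φ3→J] = [75, 114]
r8 m[φ3→B] = [11970, 12600]
r8 m[φ4→B] = [6, 9]
r8 m[φ4→P] = [37170, 148050]
r8 m[J→φ0] = [900, 570]
r8 m[J→φ1] = [9450, 14364]
r8 m[J→φ3] = [1512, 630]
r8 m[B→φ3] = [6, 9]
r8 m[B→φ4] = [11970, 12600]
r8 m[G→φ1] = [1, 1]
r8 m[P→φ4] = [1, 1]
r8 m[Q→φ2] = [1, 1]
r8 m[E→φ0] = [11, 10]
r8 m[E→φ2] = [8820, 8820]
fixed point reached at round 8
b[Q] = ⊗ incoming = [97020, 88200]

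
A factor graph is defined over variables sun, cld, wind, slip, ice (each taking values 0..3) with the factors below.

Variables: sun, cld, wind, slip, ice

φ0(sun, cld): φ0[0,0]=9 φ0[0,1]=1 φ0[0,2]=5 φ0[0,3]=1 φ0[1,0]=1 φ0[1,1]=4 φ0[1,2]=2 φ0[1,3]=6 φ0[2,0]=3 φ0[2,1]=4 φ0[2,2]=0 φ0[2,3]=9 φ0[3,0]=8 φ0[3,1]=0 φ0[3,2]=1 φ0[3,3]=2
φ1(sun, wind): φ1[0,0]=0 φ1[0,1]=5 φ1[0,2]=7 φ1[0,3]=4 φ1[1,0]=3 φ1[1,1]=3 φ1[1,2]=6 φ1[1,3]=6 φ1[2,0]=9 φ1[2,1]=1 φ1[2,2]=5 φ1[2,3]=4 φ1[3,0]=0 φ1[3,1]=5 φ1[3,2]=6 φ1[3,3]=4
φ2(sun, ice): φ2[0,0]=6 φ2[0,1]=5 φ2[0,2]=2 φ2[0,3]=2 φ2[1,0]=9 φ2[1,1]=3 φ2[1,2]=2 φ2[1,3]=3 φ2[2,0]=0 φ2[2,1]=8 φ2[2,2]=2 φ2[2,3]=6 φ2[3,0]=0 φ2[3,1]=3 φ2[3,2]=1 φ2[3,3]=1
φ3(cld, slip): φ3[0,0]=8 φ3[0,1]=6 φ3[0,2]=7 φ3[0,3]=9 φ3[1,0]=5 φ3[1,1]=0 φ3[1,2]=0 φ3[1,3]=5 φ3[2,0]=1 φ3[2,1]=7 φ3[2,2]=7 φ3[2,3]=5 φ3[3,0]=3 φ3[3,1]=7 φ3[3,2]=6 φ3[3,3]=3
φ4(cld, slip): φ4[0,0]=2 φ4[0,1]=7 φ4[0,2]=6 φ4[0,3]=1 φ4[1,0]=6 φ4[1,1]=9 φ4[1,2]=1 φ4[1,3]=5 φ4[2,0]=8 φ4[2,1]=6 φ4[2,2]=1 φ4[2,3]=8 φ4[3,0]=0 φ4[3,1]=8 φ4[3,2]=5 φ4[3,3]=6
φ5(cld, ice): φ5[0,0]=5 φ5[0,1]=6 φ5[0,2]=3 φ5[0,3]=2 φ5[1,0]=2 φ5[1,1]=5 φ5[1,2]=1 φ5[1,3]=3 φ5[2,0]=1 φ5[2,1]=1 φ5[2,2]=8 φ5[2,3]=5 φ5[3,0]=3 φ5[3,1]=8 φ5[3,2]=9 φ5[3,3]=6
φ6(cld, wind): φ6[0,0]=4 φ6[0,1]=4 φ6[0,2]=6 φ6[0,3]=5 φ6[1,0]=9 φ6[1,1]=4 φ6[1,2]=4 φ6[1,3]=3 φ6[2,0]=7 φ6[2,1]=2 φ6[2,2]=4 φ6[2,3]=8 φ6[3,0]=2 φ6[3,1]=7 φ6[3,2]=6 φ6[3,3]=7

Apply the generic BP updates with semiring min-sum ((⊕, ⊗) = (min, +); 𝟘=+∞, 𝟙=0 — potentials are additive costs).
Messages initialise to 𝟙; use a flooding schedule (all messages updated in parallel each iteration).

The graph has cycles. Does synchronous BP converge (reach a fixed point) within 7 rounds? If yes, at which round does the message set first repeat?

NOT CONVERGED within 7 rounds

init: all messages = 𝟙 over 4 values
r1 m[φ0→sun] = [1, 1, 0, 0]
r1 m[φ0→cld] = [1, 0, 0, 1]
r1 m[φ1→sun] = [0, 3, 1, 0]
r1 m[φ1→wind] = [0, 1, 5, 4]
r1 m[φ2→sun] = [2, 2, 0, 0]
r1 m[φ2→ice] = [0, 3, 1, 1]
r1 m[φ3→cld] = [6, 0, 1, 3]
r1 m[φ3→slip] = [1, 0, 0, 3]
r1 m[φ4→cld] = [1, 1, 1, 0]
r1 m[φ4→slip] = [0, 6, 1, 1]
r1 m[φ5→cld] = [2, 1, 1, 3]
r1 m[φ5→ice] = [1, 1, 1, 2]
r1 m[φ6→cld] = [4, 3, 2, 2]
r1 m[φ6→wind] = [2, 2, 4, 3]
r1 m[sun→φ0] = [0, 0, 0, 0]
r1 m[sun→φ1] = [0, 0, 0, 0]
r1 m[sun→φ2] = [0, 0, 0, 0]
r1 m[cld→φ0] = [0, 0, 0, 0]
r1 m[cld→φ3] = [0, 0, 0, 0]
r1 m[cld→φ4] = [0, 0, 0, 0]
r1 m[cld→φ5] = [0, 0, 0, 0]
r1 m[cld→φ6] = [0, 0, 0, 0]
r1 m[wind→φ1] = [0, 0, 0, 0]
r1 m[wind→φ6] = [0, 0, 0, 0]
r1 m[slip→φ3] = [0, 0, 0, 0]
r1 m[slip→φ4] = [0, 0, 0, 0]
r1 m[ice→φ2] = [0, 0, 0, 0]
r1 m[ice→φ5] = [0, 0, 0, 0]
r2 m[φ0→sun] = [1, 1, 0, 0]
r2 m[φ0→cld] = [1, 0, 0, 1]
r2 m[φ1→sun] = [0, 3, 1, 0]
r2 m[φ1→wind] = [0, 1, 5, 4]
r2 m[φ2→sun] = [2, 2, 0, 0]
r2 m[φ2→ice] = [0, 3, 1, 1]
r2 m[φ3→cld] = [6, 0, 1, 3]
r2 m[φ3→slip] = [1, 0, 0, 3]
r2 m[φ4→cld] = [1, 1, 1, 0]
r2 m[φ4→slip] = [0, 6, 1, 1]
r2 m[φ5→cld] = [2, 1, 1, 3]
r2 m[φ5→ice] = [1, 1, 1, 2]
r2 m[φ6→cld] = [4, 3, 2, 2]
r2 m[φ6→wind] = [2, 2, 4, 3]
r2 m[sun→φ0] = [2, 5, 1, 0]
r2 m[sun→φ1] = [3, 3, 0, 0]
r2 m[sun→φ2] = [1, 4, 1, 0]
r2 m[cld→φ0] = [13, 5, 5, 8]
r2 m[cld→φ3] = [8, 5, 4, 6]
r2 m[cld→φ4] = [13, 4, 4, 9]
r2 m[cld→φ5] = [12, 4, 4, 6]
r2 m[cld→φ6] = [10, 2, 3, 7]
r2 m[wind→φ1] = [2, 2, 4, 3]
r2 m[wind→φ6] = [0, 1, 5, 4]
r2 m[slip→φ3] = [0, 6, 1, 1]
r2 m[slip→φ4] = [1, 0, 0, 3]
r2 m[ice→φ2] = [1, 1, 1, 2]
r2 m[ice→φ5] = [0, 3, 1, 1]
r3 m[φ0→sun] = [6, 7, 5, 5]
r3 m[φ0→cld] = [4, 0, 1, 2]
r3 m[φ1→sun] = [2, 5, 3, 2]
r3 m[φ1→wind] = [0, 1, 5, 4]
r3 m[φ2→sun] = [3, 3, 1, 1]
r3 m[φ2→ice] = [0, 3, 1, 1]
r3 m[φ3→cld] = [8, 1, 1, 3]
r3 m[φ3→slip] = [5, 5, 5, 9]
r3 m[φ4→cld] = [3, 1, 1, 1]
r3 m[φ4→slip] = [9, 10, 5, 9]
r3 m[φ5→cld] = [3, 2, 1, 3]
r3 m[φ5→ice] = [5, 5, 5, 7]
r3 m[φ6→cld] = [4, 5, 3, 2]
r3 m[φ6→wind] = [9, 5, 6, 5]
r3 m[sun→φ0] = [2, 5, 1, 0]
r3 m[sun→φ1] = [3, 3, 0, 0]
r3 m[sun→φ2] = [1, 4, 1, 0]
r3 m[cld→φ0] = [13, 5, 5, 8]
r3 m[cld→φ3] = [8, 5, 4, 6]
r3 m[cld→φ4] = [13, 4, 4, 9]
r3 m[cld→φ5] = [12, 4, 4, 6]
r3 m[cld→φ6] = [10, 2, 3, 7]
r3 m[wind→φ1] = [2, 2, 4, 3]
r3 m[wind→φ6] = [0, 1, 5, 4]
r3 m[slip→φ3] = [0, 6, 1, 1]
r3 m[slip→φ4] = [1, 0, 0, 3]
r3 m[ice→φ2] = [1, 1, 1, 2]
r3 m[ice→φ5] = [0, 3, 1, 1]
r4 m[φ0→sun] = [6, 7, 5, 5]
r4 m[φ0→cld] = [4, 0, 1, 2]
r4 m[φ1→sun] = [2, 5, 3, 2]
r4 m[φ1→wind] = [0, 1, 5, 4]
r4 m[φ2→sun] = [3, 3, 1, 1]
r4 m[φ2→ice] = [0, 3, 1, 1]
r4 m[φ3→cld] = [8, 1, 1, 3]
r4 m[φ3→slip] = [5, 5, 5, 9]
r4 m[φ4→cld] = [3, 1, 1, 1]
r4 m[φ4→slip] = [9, 10, 5, 9]
r4 m[φ5→cld] = [3, 2, 1, 3]
r4 m[φ5→ice] = [5, 5, 5, 7]
r4 m[φ6→cld] = [4, 5, 3, 2]
r4 m[φ6→wind] = [9, 5, 6, 5]
r4 m[sun→φ0] = [5, 8, 4, 3]
r4 m[sun→φ1] = [9, 10, 6, 6]
r4 m[sun→φ2] = [8, 12, 8, 7]
r4 m[cld→φ0] = [18, 9, 6, 9]
r4 m[cld→φ3] = [14, 8, 6, 8]
r4 m[cld→φ4] = [19, 8, 6, 10]
r4 m[cld→φ5] = [19, 7, 6, 8]
r4 m[cld→φ6] = [18, 4, 4, 9]
r4 m[wind→φ1] = [9, 5, 6, 5]
r4 m[wind→φ6] = [0, 1, 5, 4]
r4 m[slip→φ3] = [9, 10, 5, 9]
r4 m[slip→φ4] = [5, 5, 5, 9]
r4 m[ice→φ2] = [5, 5, 5, 7]
r4 m[ice→φ5] = [0, 3, 1, 1]
r5 m[φ0→sun] = [10, 8, 6, 7]
r5 m[φ0→cld] = [7, 3, 4, 5]
r5 m[φ1→sun] = [9, 8, 6, 9]
r5 m[φ1→wind] = [6, 7, 11, 10]
r5 m[φ2→sun] = [7, 7, 5, 5]
r5 m[φ2→ice] = [7, 10, 8, 8]
r5 m[φ3→cld] = [12, 5, 10, 11]
r5 m[φ3→slip] = [7, 8, 8, 11]
r5 m[φ4→cld] = [7, 6, 6, 5]
r5 m[φ4→slip] = [10, 12, 7, 13]
r5 m[φ5→cld] = [3, 2, 1, 3]
r5 m[φ5→ice] = [7, 7, 8, 10]
r5 m[φ6→cld] = [4, 5, 3, 2]
r5 m[φ6→wind] = [11, 6, 8, 7]
r5 m[sun→φ0] = [5, 8, 4, 3]
r5 m[sun→φ1] = [9, 10, 6, 6]
r5 m[sun→φ2] = [8, 12, 8, 7]
r5 m[cld→φ0] = [18, 9, 6, 9]
r5 m[cld→φ3] = [14, 8, 6, 8]
r5 m[cld→φ4] = [19, 8, 6, 10]
r5 m[cld→φ5] = [19, 7, 6, 8]
r5 m[cld→φ6] = [18, 4, 4, 9]
r5 m[wind→φ1] = [9, 5, 6, 5]
r5 m[wind→φ6] = [0, 1, 5, 4]
r5 m[slip→φ3] = [9, 10, 5, 9]
r5 m[slip→φ4] = [5, 5, 5, 9]
r5 m[ice→φ2] = [5, 5, 5, 7]
r5 m[ice→φ5] = [0, 3, 1, 1]
r6 m[φ0→sun] = [10, 8, 6, 7]
r6 m[φ0→cld] = [7, 3, 4, 5]
r6 m[φ1→sun] = [9, 8, 6, 9]
r6 m[φ1→wind] = [6, 7, 11, 10]
r6 m[φ2→sun] = [7, 7, 5, 5]
r6 m[φ2→ice] = [7, 10, 8, 8]
r6 m[φ3→cld] = [12, 5, 10, 11]
r6 m[φ3→slip] = [7, 8, 8, 11]
r6 m[φ4→cld] = [7, 6, 6, 5]
r6 m[φ4→slip] = [10, 12, 7, 13]
r6 m[φ5→cld] = [3, 2, 1, 3]
r6 m[φ5→ice] = [7, 7, 8, 10]
r6 m[φ6→cld] = [4, 5, 3, 2]
r6 m[φ6→wind] = [11, 6, 8, 7]
r6 m[sun→φ0] = [16, 15, 11, 14]
r6 m[sun→φ1] = [17, 15, 11, 12]
r6 m[sun→φ2] = [19, 16, 12, 16]
r6 m[cld→φ0] = [26, 18, 20, 21]
r6 m[cld→φ3] = [21, 16, 14, 15]
r6 m[cld→φ4] = [26, 15, 18, 21]
r6 m[cld→φ5] = [30, 19, 23, 23]
r6 m[cld→φ6] = [29, 16, 21, 24]
r6 m[wind→φ1] = [11, 6, 8, 7]
r6 m[wind→φ6] = [6, 7, 11, 10]
r6 m[slip→φ3] = [10, 12, 7, 13]
r6 m[slip→φ4] = [7, 8, 8, 11]
r6 m[ice→φ2] = [7, 7, 8, 10]
r6 m[ice→φ5] = [7, 10, 8, 8]
r7 m[φ0→sun] = [19, 22, 20, 18]
r7 m[φ0→cld] = [14, 14, 11, 16]
r7 m[φ1→sun] = [11, 9, 7, 11]
r7 m[φ1→wind] = [12, 12, 16, 15]
r7 m[φ2→sun] = [10, 10, 7, 7]
r7 m[φ2→ice] = [12, 19, 14, 17]
r7 m[φ3→cld] = [14, 7, 11, 13]
r7 m[φ3→slip] = [15, 16, 16, 18]
r7 m[φ4→cld] = [9, 9, 9, 7]
r7 m[φ4→slip] = [21, 24, 16, 20]
r7 m[φ5→cld] = [10, 9, 8, 10]
r7 m[φ5→ice] = [21, 24, 20, 22]
r7 m[φ6→cld] = [10, 11, 9, 8]
r7 m[φ6→wind] = [25, 20, 20, 19]
r7 m[sun→φ0] = [16, 15, 11, 14]
r7 m[sun→φ1] = [17, 15, 11, 12]
r7 m[sun→φ2] = [19, 16, 12, 16]
r7 m[cld→φ0] = [26, 18, 20, 21]
r7 m[cld→φ3] = [21, 16, 14, 15]
r7 m[cld→φ4] = [26, 15, 18, 21]
r7 m[cld→φ5] = [30, 19, 23, 23]
r7 m[cld→φ6] = [29, 16, 21, 24]
r7 m[wind→φ1] = [11, 6, 8, 7]
r7 m[wind→φ6] = [6, 7, 11, 10]
r7 m[slip→φ3] = [10, 12, 7, 13]
r7 m[slip→φ4] = [7, 8, 8, 11]
r7 m[ice→φ2] = [7, 7, 8, 10]
r7 m[ice→φ5] = [7, 10, 8, 8]
no fixed point within 7 rounds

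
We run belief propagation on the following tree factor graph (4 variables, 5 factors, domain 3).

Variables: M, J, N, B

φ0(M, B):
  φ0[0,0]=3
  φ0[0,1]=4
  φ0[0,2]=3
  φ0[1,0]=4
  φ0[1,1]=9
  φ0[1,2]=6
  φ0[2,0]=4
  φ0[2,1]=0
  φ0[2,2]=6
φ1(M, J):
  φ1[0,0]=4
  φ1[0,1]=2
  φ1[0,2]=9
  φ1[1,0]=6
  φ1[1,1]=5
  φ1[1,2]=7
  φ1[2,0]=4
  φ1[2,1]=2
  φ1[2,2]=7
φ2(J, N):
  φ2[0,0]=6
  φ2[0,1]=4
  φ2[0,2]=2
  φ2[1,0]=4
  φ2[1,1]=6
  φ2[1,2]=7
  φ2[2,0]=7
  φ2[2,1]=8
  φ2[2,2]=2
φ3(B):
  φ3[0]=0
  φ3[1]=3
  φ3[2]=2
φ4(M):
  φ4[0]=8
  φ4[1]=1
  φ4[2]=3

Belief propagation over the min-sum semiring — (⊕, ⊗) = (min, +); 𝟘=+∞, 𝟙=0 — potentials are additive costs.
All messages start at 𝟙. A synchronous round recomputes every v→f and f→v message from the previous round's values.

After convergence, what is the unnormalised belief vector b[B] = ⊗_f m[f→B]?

b[B] = [13, 12, 17]

init: all messages = 𝟙 over 3 values
r1 m[φ0→M] = [3, 4, 0]
r1 m[φ0→B] = [3, 0, 3]
r1 m[φ1→M] = [2, 5, 2]
r1 m[φ1→J] = [4, 2, 7]
r1 m[φ2→J] = [2, 4, 2]
r1 m[φ2→N] = [4, 4, 2]
r1 m[φ3→B] = [0, 3, 2]
r1 m[φ4→M] = [8, 1, 3]
r1 m[M→φ0] = [0, 0, 0]
r1 m[M→φ1] = [0, 0, 0]
r1 m[M→φ4] = [0, 0, 0]
r1 m[J→φ1] = [0, 0, 0]
r1 m[J→φ2] = [0, 0, 0]
r1 m[N→φ2] = [0, 0, 0]
r1 m[B→φ0] = [0, 0, 0]
r1 m[B→φ3] = [0, 0, 0]
r2 m[φ0→M] = [3, 4, 0]
r2 m[φ0→B] = [3, 0, 3]
r2 m[φ1→M] = [2, 5, 2]
r2 m[φ1→J] = [4, 2, 7]
r2 m[φ2→J] = [2, 4, 2]
r2 m[φ2→N] = [4, 4, 2]
r2 m[φ3→B] = [0, 3, 2]
r2 m[φ4→M] = [8, 1, 3]
r2 m[M→φ0] = [10, 6, 5]
r2 m[M→φ1] = [11, 5, 3]
r2 m[M→φ4] = [5, 9, 2]
r2 m[J→φ1] = [2, 4, 2]
r2 m[J→φ2] = [4, 2, 7]
r2 m[N→φ2] = [0, 0, 0]
r2 m[B→φ0] = [0, 3, 2]
r2 m[B→φ3] = [3, 0, 3]
r3 m[φ0→M] = [3, 4, 3]
r3 m[φ0→B] = [9, 5, 11]
r3 m[φ1→M] = [6, 8, 6]
r3 m[φ1→J] = [7, 5, 10]
r3 m[φ2→J] = [2, 4, 2]
r3 m[φ2→N] = [6, 8, 6]
r3 m[φ3→B] = [0, 3, 2]
r3 m[φ4→M] = [8, 1, 3]
r3 m[M→φ0] = [10, 6, 5]
r3 m[M→φ1] = [11, 5, 3]
r3 m[M→φ4] = [5, 9, 2]
r3 m[J→φ1] = [2, 4, 2]
r3 m[J→φ2] = [4, 2, 7]
r3 m[N→φ2] = [0, 0, 0]
r3 m[B→φ0] = [0, 3, 2]
r3 m[B→φ3] = [3, 0, 3]
r4 m[φ0→M] = [3, 4, 3]
r4 m[φ0→B] = [9, 5, 11]
r4 m[φ1→M] = [6, 8, 6]
r4 m[φ1→J] = [7, 5, 10]
r4 m[φ2→J] = [2, 4, 2]
r4 m[φ2→N] = [6, 8, 6]
r4 m[φ3→B] = [0, 3, 2]
r4 m[φ4→M] = [8, 1, 3]
r4 m[M→φ0] = [14, 9, 9]
r4 m[M→φ1] = [11, 5, 6]
r4 m[M→φ4] = [9, 12, 9]
r4 m[J→φ1] = [2, 4, 2]
r4 m[J→φ2] = [7, 5, 10]
r4 m[N→φ2] = [0, 0, 0]
r4 m[B→φ0] = [0, 3, 2]
r4 m[B→φ3] = [9, 5, 11]
r5 m[φ0→M] = [3, 4, 3]
r5 m[φ0→B] = [13, 9, 15]
r5 m[φ1→M] = [6, 8, 6]
r5 m[φ1→J] = [10, 8, 12]
r5 m[φ2→J] = [2, 4, 2]
r5 m[φ2→N] = [9, 11, 9]
r5 m[φ3→B] = [0, 3, 2]
r5 m[φ4→M] = [8, 1, 3]
r5 m[M→φ0] = [14, 9, 9]
r5 m[M→φ1] = [11, 5, 6]
r5 m[M→φ4] = [9, 12, 9]
r5 m[J→φ1] = [2, 4, 2]
r5 m[J→φ2] = [7, 5, 10]
r5 m[N→φ2] = [0, 0, 0]
r5 m[B→φ0] = [0, 3, 2]
r5 m[B→φ3] = [9, 5, 11]
r6 m[φ0→M] = [3, 4, 3]
r6 m[φ0→B] = [13, 9, 15]
r6 m[φ1→M] = [6, 8, 6]
r6 m[φ1→J] = [10, 8, 12]
r6 m[φ2→J] = [2, 4, 2]
r6 m[φ2→N] = [9, 11, 9]
r6 m[φ3→B] = [0, 3, 2]
r6 m[φ4→M] = [8, 1, 3]
r6 m[M→φ0] = [14, 9, 9]
r6 m[M→φ1] = [11, 5, 6]
r6 m[M→φ4] = [9, 12, 9]
r6 m[J→φ1] = [2, 4, 2]
r6 m[J→φ2] = [10, 8, 12]
r6 m[N→φ2] = [0, 0, 0]
r6 m[B→φ0] = [0, 3, 2]
r6 m[B→φ3] = [13, 9, 15]
r7 m[φ0→M] = [3, 4, 3]
r7 m[φ0→B] = [13, 9, 15]
r7 m[φ1→M] = [6, 8, 6]
r7 m[φ1→J] = [10, 8, 12]
r7 m[φ2→J] = [2, 4, 2]
r7 m[φ2→N] = [12, 14, 12]
r7 m[φ3→B] = [0, 3, 2]
r7 m[φ4→M] = [8, 1, 3]
r7 m[M→φ0] = [14, 9, 9]
r7 m[M→φ1] = [11, 5, 6]
r7 m[M→φ4] = [9, 12, 9]
r7 m[J→φ1] = [2, 4, 2]
r7 m[J→φ2] = [10, 8, 12]
r7 m[N→φ2] = [0, 0, 0]
r7 m[B→φ0] = [0, 3, 2]
r7 m[B→φ3] = [13, 9, 15]
r8 m[φ0→M] = [3, 4, 3]
r8 m[φ0→B] = [13, 9, 15]
r8 m[φ1→M] = [6, 8, 6]
r8 m[φ1→J] = [10, 8, 12]
r8 m[φ2→J] = [2, 4, 2]
r8 m[φ2→N] = [12, 14, 12]
r8 m[φ3→B] = [0, 3, 2]
r8 m[φ4→M] = [8, 1, 3]
r8 m[M→φ0] = [14, 9, 9]
r8 m[M→φ1] = [11, 5, 6]
r8 m[M→φ4] = [9, 12, 9]
r8 m[J→φ1] = [2, 4, 2]
r8 m[J→φ2] = [10, 8, 12]
r8 m[N→φ2] = [0, 0, 0]
r8 m[B→φ0] = [0, 3, 2]
r8 m[B→φ3] = [13, 9, 15]
fixed point reached at round 8
b[B] = ⊗ incoming = [13, 12, 17]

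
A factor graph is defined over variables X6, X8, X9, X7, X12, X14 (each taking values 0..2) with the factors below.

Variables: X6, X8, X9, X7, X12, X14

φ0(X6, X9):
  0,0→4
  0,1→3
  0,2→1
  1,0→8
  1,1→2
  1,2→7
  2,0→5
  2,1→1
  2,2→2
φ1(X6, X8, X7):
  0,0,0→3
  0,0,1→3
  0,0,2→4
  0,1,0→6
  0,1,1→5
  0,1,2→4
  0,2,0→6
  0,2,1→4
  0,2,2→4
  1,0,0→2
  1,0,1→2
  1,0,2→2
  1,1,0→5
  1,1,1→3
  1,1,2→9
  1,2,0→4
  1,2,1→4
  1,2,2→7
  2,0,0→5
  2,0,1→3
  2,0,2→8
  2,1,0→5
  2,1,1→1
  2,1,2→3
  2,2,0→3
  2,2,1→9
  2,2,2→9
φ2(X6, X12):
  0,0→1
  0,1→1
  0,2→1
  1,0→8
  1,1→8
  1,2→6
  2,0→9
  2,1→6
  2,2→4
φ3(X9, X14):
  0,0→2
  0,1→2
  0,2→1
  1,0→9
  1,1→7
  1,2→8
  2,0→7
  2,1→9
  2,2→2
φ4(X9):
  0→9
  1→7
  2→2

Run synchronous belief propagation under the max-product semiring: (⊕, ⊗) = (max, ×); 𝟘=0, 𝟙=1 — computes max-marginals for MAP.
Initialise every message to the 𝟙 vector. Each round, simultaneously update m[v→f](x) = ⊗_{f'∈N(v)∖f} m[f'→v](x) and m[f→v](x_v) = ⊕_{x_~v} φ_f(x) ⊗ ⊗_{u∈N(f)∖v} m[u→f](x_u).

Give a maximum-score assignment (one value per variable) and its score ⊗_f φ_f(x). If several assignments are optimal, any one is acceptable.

assignment: (X6=1, X8=1, X9=0, X7=2, X12=0, X14=0); score = 10368

init: all messages = 𝟙 over 3 values
r1 m[φ0→X6] = [4, 8, 5]
r1 m[φ0→X9] = [8, 3, 7]
r1 m[φ1→X6] = [6, 9, 9]
r1 m[φ1→X8] = [8, 9, 9]
r1 m[φ1→X7] = [6, 9, 9]
r1 m[φ2→X6] = [1, 8, 9]
r1 m[φ2→X12] = [9, 8, 6]
r1 m[φ3→X9] = [2, 9, 9]
r1 m[φ3→X14] = [9, 9, 8]
r1 m[φ4→X9] = [9, 7, 2]
r1 m[X6→φ0] = [1, 1, 1]
r1 m[X6→φ1] = [1, 1, 1]
r1 m[X6→φ2] = [1, 1, 1]
r1 m[X8→φ1] = [1, 1, 1]
r1 m[X9→φ0] = [1, 1, 1]
r1 m[X9→φ3] = [1, 1, 1]
r1 m[X9→φ4] = [1, 1, 1]
r1 m[X7→φ1] = [1, 1, 1]
r1 m[X12→φ2] = [1, 1, 1]
r1 m[X14→φ3] = [1, 1, 1]
r2 m[φ0→X6] = [4, 8, 5]
r2 m[φ0→X9] = [8, 3, 7]
r2 m[φ1→X6] = [6, 9, 9]
r2 m[φ1→X8] = [8, 9, 9]
r2 m[φ1→X7] = [6, 9, 9]
r2 m[φ2→X6] = [1, 8, 9]
r2 m[φ2→X12] = [9, 8, 6]
r2 m[φ3→X9] = [2, 9, 9]
r2 m[φ3→X14] = [9, 9, 8]
r2 m[φ4→X9] = [9, 7, 2]
r2 m[X6→φ0] = [6, 72, 81]
r2 m[X6→φ1] = [4, 64, 45]
r2 m[X6→φ2] = [24, 72, 45]
r2 m[X8→φ1] = [1, 1, 1]
r2 m[X9→φ0] = [18, 63, 18]
r2 m[X9→φ3] = [72, 21, 14]
r2 m[X9→φ4] = [16, 27, 63]
r2 m[X7→φ1] = [1, 1, 1]
r2 m[X12→φ2] = [1, 1, 1]
r2 m[X14→φ3] = [1, 1, 1]
r3 m[φ0→X6] = [189, 144, 90]
r3 m[φ0→X9] = [576, 144, 504]
r3 m[φ1→X6] = [6, 9, 9]
r3 m[φ1→X8] = [360, 576, 448]
r3 m[φ1→X7] = [320, 405, 576]
r3 m[φ2→X6] = [1, 8, 9]
r3 m[φ2→X12] = [576, 576, 432]
r3 m[φ3→X9] = [2, 9, 9]
r3 m[φ3→X14] = [189, 147, 168]
r3 m[φ4→X9] = [9, 7, 2]
r3 m[X6→φ0] = [6, 72, 81]
r3 m[X6→φ1] = [4, 64, 45]
r3 m[X6→φ2] = [24, 72, 45]
r3 m[X8→φ1] = [1, 1, 1]
r3 m[X9→φ0] = [18, 63, 18]
r3 m[X9→φ3] = [72, 21, 14]
r3 m[X9→φ4] = [16, 27, 63]
r3 m[X7→φ1] = [1, 1, 1]
r3 m[X12→φ2] = [1, 1, 1]
r3 m[X14→φ3] = [1, 1, 1]
r4 m[φ0→X6] = [189, 144, 90]
r4 m[φ0→X9] = [576, 144, 504]
r4 m[φ1→X6] = [6, 9, 9]
r4 m[φ1→X8] = [360, 576, 448]
r4 m[φ1→X7] = [320, 405, 576]
r4 m[φ2→X6] = [1, 8, 9]
r4 m[φ2→X12] = [576, 576, 432]
r4 m[φ3→X9] = [2, 9, 9]
r4 m[φ3→X14] = [189, 147, 168]
r4 m[φ4→X9] = [9, 7, 2]
r4 m[X6→φ0] = [6, 72, 81]
r4 m[X6→φ1] = [189, 1152, 810]
r4 m[X6→φ2] = [1134, 1296, 810]
r4 m[X8→φ1] = [1, 1, 1]
r4 m[X9→φ0] = [18, 63, 18]
r4 m[X9→φ3] = [5184, 1008, 1008]
r4 m[X9→φ4] = [1152, 1296, 4536]
r4 m[X7→φ1] = [1, 1, 1]
r4 m[X12→φ2] = [1, 1, 1]
r4 m[X14→φ3] = [1, 1, 1]
r5 m[φ0→X6] = [189, 144, 90]
r5 m[φ0→X9] = [576, 144, 504]
r5 m[φ1→X6] = [6, 9, 9]
r5 m[φ1→X8] = [6480, 10368, 8064]
r5 m[φ1→X7] = [5760, 7290, 10368]
r5 m[φ2→X6] = [1, 8, 9]
r5 m[φ2→X12] = [10368, 10368, 7776]
r5 m[φ3→X9] = [2, 9, 9]
r5 m[φ3→X14] = [10368, 10368, 8064]
r5 m[φ4→X9] = [9, 7, 2]
r5 m[X6→φ0] = [6, 72, 81]
r5 m[X6→φ1] = [189, 1152, 810]
r5 m[X6→φ2] = [1134, 1296, 810]
r5 m[X8→φ1] = [1, 1, 1]
r5 m[X9→φ0] = [18, 63, 18]
r5 m[X9→φ3] = [5184, 1008, 1008]
r5 m[X9→φ4] = [1152, 1296, 4536]
r5 m[X7→φ1] = [1, 1, 1]
r5 m[X12→φ2] = [1, 1, 1]
r5 m[X14→φ3] = [1, 1, 1]
r6 m[φ0→X6] = [189, 144, 90]
r6 m[φ0→X9] = [576, 144, 504]
r6 m[φ1→X6] = [6, 9, 9]
r6 m[φ1→X8] = [6480, 10368, 8064]
r6 m[φ1→X7] = [5760, 7290, 10368]
r6 m[φ2→X6] = [1, 8, 9]
r6 m[φ2→X12] = [10368, 10368, 7776]
r6 m[φ3→X9] = [2, 9, 9]
r6 m[φ3→X14] = [10368, 10368, 8064]
r6 m[φ4→X9] = [9, 7, 2]
r6 m[X6→φ0] = [6, 72, 81]
r6 m[X6→φ1] = [189, 1152, 810]
r6 m[X6→φ2] = [1134, 1296, 810]
r6 m[X8→φ1] = [1, 1, 1]
r6 m[X9→φ0] = [18, 63, 18]
r6 m[X9→φ3] = [5184, 1008, 1008]
r6 m[X9→φ4] = [1152, 1296, 4536]
r6 m[X7→φ1] = [1, 1, 1]
r6 m[X12→φ2] = [1, 1, 1]
r6 m[X14→φ3] = [1, 1, 1]
fixed point reached at round 6
traceback from X6: (X6=1, X8=1, X9=0, X7=2, X12=0, X14=0), score=10368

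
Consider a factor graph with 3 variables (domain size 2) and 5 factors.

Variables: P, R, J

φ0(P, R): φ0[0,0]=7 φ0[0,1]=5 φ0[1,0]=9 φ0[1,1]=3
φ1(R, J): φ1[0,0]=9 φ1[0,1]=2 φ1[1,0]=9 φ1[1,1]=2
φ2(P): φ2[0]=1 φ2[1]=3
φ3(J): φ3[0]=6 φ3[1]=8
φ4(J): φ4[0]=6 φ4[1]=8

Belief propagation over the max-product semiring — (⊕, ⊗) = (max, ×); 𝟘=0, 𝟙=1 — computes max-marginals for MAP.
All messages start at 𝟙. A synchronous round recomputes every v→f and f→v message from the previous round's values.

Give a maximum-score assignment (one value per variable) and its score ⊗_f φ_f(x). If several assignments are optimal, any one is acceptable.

assignment: (P=1, R=0, J=0); score = 8748

init: all messages = 𝟙 over 2 values
r1 m[φ0→P] = [7, 9]
r1 m[φ0→R] = [9, 5]
r1 m[φ1→R] = [9, 9]
r1 m[φ1→J] = [9, 2]
r1 m[φ2→P] = [1, 3]
r1 m[φ3→J] = [6, 8]
r1 m[φ4→J] = [6, 8]
r1 m[P→φ0] = [1, 1]
r1 m[P→φ2] = [1, 1]
r1 m[R→φ0] = [1, 1]
r1 m[R→φ1] = [1, 1]
r1 m[J→φ1] = [1, 1]
r1 m[J→φ3] = [1, 1]
r1 m[J→φ4] = [1, 1]
r2 m[φ0→P] = [7, 9]
r2 m[φ0→R] = [9, 5]
r2 m[φ1→R] = [9, 9]
r2 m[φ1→J] = [9, 2]
r2 m[φ2→P] = [1, 3]
r2 m[φ3→J] = [6, 8]
r2 m[φ4→J] = [6, 8]
r2 m[P→φ0] = [1, 3]
r2 m[P→φ2] = [7, 9]
r2 m[R→φ0] = [9, 9]
r2 m[R→φ1] = [9, 5]
r2 m[J→φ1] = [36, 64]
r2 m[J→φ3] = [54, 16]
r2 m[J→φ4] = [54, 16]
r3 m[φ0→P] = [63, 81]
r3 m[φ0→R] = [27, 9]
r3 m[φ1→R] = [324, 324]
r3 m[φ1→J] = [81, 18]
r3 m[φ2→P] = [1, 3]
r3 m[φ3→J] = [6, 8]
r3 m[φ4→J] = [6, 8]
r3 m[P→φ0] = [1, 3]
r3 m[P→φ2] = [7, 9]
r3 m[R→φ0] = [9, 9]
r3 m[R→φ1] = [9, 5]
r3 m[J→φ1] = [36, 64]
r3 m[J→φ3] = [54, 16]
r3 m[J→φ4] = [54, 16]
r4 m[φ0→P] = [63, 81]
r4 m[φ0→R] = [27, 9]
r4 m[φ1→R] = [324, 324]
r4 m[φ1→J] = [81, 18]
r4 m[φ2→P] = [1, 3]
r4 m[φ3→J] = [6, 8]
r4 m[φ4→J] = [6, 8]
r4 m[P→φ0] = [1, 3]
r4 m[P→φ2] = [63, 81]
r4 m[R→φ0] = [324, 324]
r4 m[R→φ1] = [27, 9]
r4 m[J→φ1] = [36, 64]
r4 m[J→φ3] = [486, 144]
r4 m[J→φ4] = [486, 144]
r5 m[φ0→P] = [2268, 2916]
r5 m[φ0→R] = [27, 9]
r5 m[φ1→R] = [324, 324]
r5 m[φ1→J] = [243, 54]
r5 m[φ2→P] = [1, 3]
r5 m[φ3→J] = [6, 8]
r5 m[φ4→J] = [6, 8]
r5 m[P→φ0] = [1, 3]
r5 m[P→φ2] = [63, 81]
r5 m[R→φ0] = [324, 324]
r5 m[R→φ1] = [27, 9]
r5 m[J→φ1] = [36, 64]
r5 m[J→φ3] = [486, 144]
r5 m[J→φ4] = [486, 144]
r6 m[φ0→P] = [2268, 2916]
r6 m[φ0→R] = [27, 9]
r6 m[φ1→R] = [324, 324]
r6 m[φ1→J] = [243, 54]
r6 m[φ2→P] = [1, 3]
r6 m[φ3→J] = [6, 8]
r6 m[φ4→J] = [6, 8]
r6 m[P→φ0] = [1, 3]
r6 m[P→φ2] = [2268, 2916]
r6 m[R→φ0] = [324, 324]
r6 m[R→φ1] = [27, 9]
r6 m[J→φ1] = [36, 64]
r6 m[J→φ3] = [1458, 432]
r6 m[J→φ4] = [1458, 432]
r7 m[φ0→P] = [2268, 2916]
r7 m[φ0→R] = [27, 9]
r7 m[φ1→R] = [324, 324]
r7 m[φ1→J] = [243, 54]
r7 m[φ2→P] = [1, 3]
r7 m[φ3→J] = [6, 8]
r7 m[φ4→J] = [6, 8]
r7 m[P→φ0] = [1, 3]
r7 m[P→φ2] = [2268, 2916]
r7 m[R→φ0] = [324, 324]
r7 m[R→φ1] = [27, 9]
r7 m[J→φ1] = [36, 64]
r7 m[J→φ3] = [1458, 432]
r7 m[J→φ4] = [1458, 432]
fixed point reached at round 7
traceback from P: (P=1, R=0, J=0), score=8748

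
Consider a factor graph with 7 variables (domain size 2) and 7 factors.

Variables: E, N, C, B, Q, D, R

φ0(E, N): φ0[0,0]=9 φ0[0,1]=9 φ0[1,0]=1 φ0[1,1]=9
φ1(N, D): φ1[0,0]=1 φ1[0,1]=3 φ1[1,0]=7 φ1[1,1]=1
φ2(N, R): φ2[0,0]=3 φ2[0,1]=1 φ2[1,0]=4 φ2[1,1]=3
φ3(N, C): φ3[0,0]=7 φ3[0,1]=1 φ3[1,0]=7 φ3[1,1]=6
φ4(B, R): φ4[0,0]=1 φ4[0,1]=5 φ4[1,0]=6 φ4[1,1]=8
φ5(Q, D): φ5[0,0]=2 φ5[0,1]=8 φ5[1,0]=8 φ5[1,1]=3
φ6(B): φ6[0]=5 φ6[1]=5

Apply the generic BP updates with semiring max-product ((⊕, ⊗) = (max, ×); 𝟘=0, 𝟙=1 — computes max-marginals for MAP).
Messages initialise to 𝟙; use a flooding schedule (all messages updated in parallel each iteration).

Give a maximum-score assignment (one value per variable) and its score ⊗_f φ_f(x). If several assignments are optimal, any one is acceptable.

assignment: (E=0, N=1, C=0, B=1, Q=1, D=0, R=0); score = 423360

init: all messages = 𝟙 over 2 values
r1 m[φ0→E] = [9, 9]
r1 m[φ0→N] = [9, 9]
r1 m[φ1→N] = [3, 7]
r1 m[φ1→D] = [7, 3]
r1 m[φ2→N] = [3, 4]
r1 m[φ2→R] = [4, 3]
r1 m[φ3→N] = [7, 7]
r1 m[φ3→C] = [7, 6]
r1 m[φ4→B] = [5, 8]
r1 m[φ4→R] = [6, 8]
r1 m[φ5→Q] = [8, 8]
r1 m[φ5→D] = [8, 8]
r1 m[φ6→B] = [5, 5]
r1 m[E→φ0] = [1, 1]
r1 m[N→φ0] = [1, 1]
r1 m[N→φ1] = [1, 1]
r1 m[N→φ2] = [1, 1]
r1 m[N→φ3] = [1, 1]
r1 m[C→φ3] = [1, 1]
r1 m[B→φ4] = [1, 1]
r1 m[B→φ6] = [1, 1]
r1 m[Q→φ5] = [1, 1]
r1 m[D→φ1] = [1, 1]
r1 m[D→φ5] = [1, 1]
r1 m[R→φ2] = [1, 1]
r1 m[R→φ4] = [1, 1]
r2 m[φ0→E] = [9, 9]
r2 m[φ0→N] = [9, 9]
r2 m[φ1→N] = [3, 7]
r2 m[φ1→D] = [7, 3]
r2 m[φ2→N] = [3, 4]
r2 m[φ2→R] = [4, 3]
r2 m[φ3→N] = [7, 7]
r2 m[φ3→C] = [7, 6]
r2 m[φ4→B] = [5, 8]
r2 m[φ4→R] = [6, 8]
r2 m[φ5→Q] = [8, 8]
r2 m[φ5→D] = [8, 8]
r2 m[φ6→B] = [5, 5]
r2 m[E→φ0] = [1, 1]
r2 m[N→φ0] = [63, 196]
r2 m[N→φ1] = [189, 252]
r2 m[N→φ2] = [189, 441]
r2 m[N→φ3] = [81, 252]
r2 m[C→φ3] = [1, 1]
r2 m[B→φ4] = [5, 5]
r2 m[B→φ6] = [5, 8]
r2 m[Q→φ5] = [1, 1]
r2 m[D→φ1] = [8, 8]
r2 m[D→φ5] = [7, 3]
r2 m[R→φ2] = [6, 8]
r2 m[R→φ4] = [4, 3]
r3 m[φ0→E] = [1764, 1764]
r3 m[φ0→N] = [9, 9]
r3 m[φ1→N] = [24, 56]
r3 m[φ1→D] = [1764, 567]
r3 m[φ2→N] = [18, 24]
r3 m[φ2→R] = [1764, 1323]
r3 m[φ3→N] = [7, 7]
r3 m[φ3→C] = [1764, 1512]
r3 m[φ4→B] = [15, 24]
r3 m[φ4→R] = [30, 40]
r3 m[φ5→Q] = [24, 56]
r3 m[φ5→D] = [8, 8]
r3 m[φ6→B] = [5, 5]
r3 m[E→φ0] = [1, 1]
r3 m[N→φ0] = [63, 196]
r3 m[N→φ1] = [189, 252]
r3 m[N→φ2] = [189, 441]
r3 m[N→φ3] = [81, 252]
r3 m[C→φ3] = [1, 1]
r3 m[B→φ4] = [5, 5]
r3 m[B→φ6] = [5, 8]
r3 m[Q→φ5] = [1, 1]
r3 m[D→φ1] = [8, 8]
r3 m[D→φ5] = [7, 3]
r3 m[R→φ2] = [6, 8]
r3 m[R→φ4] = [4, 3]
r4 m[φ0→E] = [1764, 1764]
r4 m[φ0→N] = [9, 9]
r4 m[φ1→N] = [24, 56]
r4 m[φ1→D] = [1764, 567]
r4 m[φ2→N] = [18, 24]
r4 m[φ2→R] = [1764, 1323]
r4 m[φ3→N] = [7, 7]
r4 m[φ3→C] = [1764, 1512]
r4 m[φ4→B] = [15, 24]
r4 m[φ4→R] = [30, 40]
r4 m[φ5→Q] = [24, 56]
r4 m[φ5→D] = [8, 8]
r4 m[φ6→B] = [5, 5]
r4 m[E→φ0] = [1, 1]
r4 m[N→φ0] = [3024, 9408]
r4 m[N→φ1] = [1134, 1512]
r4 m[N→φ2] = [1512, 3528]
r4 m[N→φ3] = [3888, 12096]
r4 m[C→φ3] = [1, 1]
r4 m[B→φ4] = [5, 5]
r4 m[B→φ6] = [15, 24]
r4 m[Q→φ5] = [1, 1]
r4 m[D→φ1] = [8, 8]
r4 m[D→φ5] = [1764, 567]
r4 m[R→φ2] = [30, 40]
r4 m[R→φ4] = [1764, 1323]
r5 m[φ0→E] = [84672, 84672]
r5 m[φ0→N] = [9, 9]
r5 m[φ1→N] = [24, 56]
r5 m[φ1→D] = [10584, 3402]
r5 m[φ2→N] = [90, 120]
r5 m[φ2→R] = [14112, 10584]
r5 m[φ3→N] = [7, 7]
r5 m[φ3→C] = [84672, 72576]
r5 m[φ4→B] = [6615, 10584]
r5 m[φ4→R] = [30, 40]
r5 m[φ5→Q] = [4536, 14112]
r5 m[φ5→D] = [8, 8]
r5 m[φ6→B] = [5, 5]
r5 m[E→φ0] = [1, 1]
r5 m[N→φ0] = [3024, 9408]
r5 m[N→φ1] = [1134, 1512]
r5 m[N→φ2] = [1512, 3528]
r5 m[N→φ3] = [3888, 12096]
r5 m[C→φ3] = [1, 1]
r5 m[B→φ4] = [5, 5]
r5 m[B→φ6] = [15, 24]
r5 m[Q→φ5] = [1, 1]
r5 m[D→φ1] = [8, 8]
r5 m[D→φ5] = [1764, 567]
r5 m[R→φ2] = [30, 40]
r5 m[R→φ4] = [1764, 1323]
r6 m[φ0→E] = [84672, 84672]
r6 m[φ0→N] = [9, 9]
r6 m[φ1→N] = [24, 56]
r6 m[φ1→D] = [10584, 3402]
r6 m[φ2→N] = [90, 120]
r6 m[φ2→R] = [14112, 10584]
r6 m[φ3→N] = [7, 7]
r6 m[φ3→C] = [84672, 72576]
r6 m[φ4→B] = [6615, 10584]
r6 m[φ4→R] = [30, 40]
r6 m[φ5→Q] = [4536, 14112]
r6 m[φ5→D] = [8, 8]
r6 m[φ6→B] = [5, 5]
r6 m[E→φ0] = [1, 1]
r6 m[N→φ0] = [15120, 47040]
r6 m[N→φ1] = [5670, 7560]
r6 m[N→φ2] = [1512, 3528]
r6 m[N→φ3] = [19440, 60480]
r6 m[C→φ3] = [1, 1]
r6 m[B→φ4] = [5, 5]
r6 m[B→φ6] = [6615, 10584]
r6 m[Q→φ5] = [1, 1]
r6 m[D→φ1] = [8, 8]
r6 m[D→φ5] = [10584, 3402]
r6 m[R→φ2] = [30, 40]
r6 m[R→φ4] = [14112, 10584]
r7 m[φ0→E] = [423360, 423360]
r7 m[φ0→N] = [9, 9]
r7 m[φ1→N] = [24, 56]
r7 m[φ1→D] = [52920, 17010]
r7 m[φ2→N] = [90, 120]
r7 m[φ2→R] = [14112, 10584]
r7 m[φ3→N] = [7, 7]
r7 m[φ3→C] = [423360, 362880]
r7 m[φ4→B] = [52920, 84672]
r7 m[φ4→R] = [30, 40]
r7 m[φ5→Q] = [27216, 84672]
r7 m[φ5→D] = [8, 8]
r7 m[φ6→B] = [5, 5]
r7 m[E→φ0] = [1, 1]
r7 m[N→φ0] = [15120, 47040]
r7 m[N→φ1] = [5670, 7560]
r7 m[N→φ2] = [1512, 3528]
r7 m[N→φ3] = [19440, 60480]
r7 m[C→φ3] = [1, 1]
r7 m[B→φ4] = [5, 5]
r7 m[B→φ6] = [6615, 10584]
r7 m[Q→φ5] = [1, 1]
r7 m[D→φ1] = [8, 8]
r7 m[D→φ5] = [10584, 3402]
r7 m[R→φ2] = [30, 40]
r7 m[R→φ4] = [14112, 10584]
r8 m[φ0→E] = [423360, 423360]
r8 m[φ0→N] = [9, 9]
r8 m[φ1→N] = [24, 56]
r8 m[φ1→D] = [52920, 17010]
r8 m[φ2→N] = [90, 120]
r8 m[φ2→R] = [14112, 10584]
r8 m[φ3→N] = [7, 7]
r8 m[φ3→C] = [423360, 362880]
r8 m[φ4→B] = [52920, 84672]
r8 m[φ4→R] = [30, 40]
r8 m[φ5→Q] = [27216, 84672]
r8 m[φ5→D] = [8, 8]
r8 m[φ6→B] = [5, 5]
r8 m[E→φ0] = [1, 1]
r8 m[N→φ0] = [15120, 47040]
r8 m[N→φ1] = [5670, 7560]
r8 m[N→φ2] = [1512, 3528]
r8 m[N→φ3] = [19440, 60480]
r8 m[C→φ3] = [1, 1]
r8 m[B→φ4] = [5, 5]
r8 m[B→φ6] = [52920, 84672]
r8 m[Q→φ5] = [1, 1]
r8 m[D→φ1] = [8, 8]
r8 m[D→φ5] = [52920, 17010]
r8 m[R→φ2] = [30, 40]
r8 m[R→φ4] = [14112, 10584]
r9 m[φ0→E] = [423360, 423360]
r9 m[φ0→N] = [9, 9]
r9 m[φ1→N] = [24, 56]
r9 m[φ1→D] = [52920, 17010]
r9 m[φ2→N] = [90, 120]
r9 m[φ2→R] = [14112, 10584]
r9 m[φ3→N] = [7, 7]
r9 m[φ3→C] = [423360, 362880]
r9 m[φ4→B] = [52920, 84672]
r9 m[φ4→R] = [30, 40]
r9 m[φ5→Q] = [136080, 423360]
r9 m[φ5→D] = [8, 8]
r9 m[φ6→B] = [5, 5]
r9 m[E→φ0] = [1, 1]
r9 m[N→φ0] = [15120, 47040]
r9 m[N→φ1] = [5670, 7560]
r9 m[N→φ2] = [1512, 3528]
r9 m[N→φ3] = [19440, 60480]
r9 m[C→φ3] = [1, 1]
r9 m[B→φ4] = [5, 5]
r9 m[B→φ6] = [52920, 84672]
r9 m[Q→φ5] = [1, 1]
r9 m[D→φ1] = [8, 8]
r9 m[D→φ5] = [52920, 17010]
r9 m[R→φ2] = [30, 40]
r9 m[R→φ4] = [14112, 10584]
r10 m[φ0→E] = [423360, 423360]
r10 m[φ0→N] = [9, 9]
r10 m[φ1→N] = [24, 56]
r10 m[φ1→D] = [52920, 17010]
r10 m[φ2→N] = [90, 120]
r10 m[φ2→R] = [14112, 10584]
r10 m[φ3→N] = [7, 7]
r10 m[φ3→C] = [423360, 362880]
r10 m[φ4→B] = [52920, 84672]
r10 m[φ4→R] = [30, 40]
r10 m[φ5→Q] = [136080, 423360]
r10 m[φ5→D] = [8, 8]
r10 m[φ6→B] = [5, 5]
r10 m[E→φ0] = [1, 1]
r10 m[N→φ0] = [15120, 47040]
r10 m[N→φ1] = [5670, 7560]
r10 m[N→φ2] = [1512, 3528]
r10 m[N→φ3] = [19440, 60480]
r10 m[C→φ3] = [1, 1]
r10 m[B→φ4] = [5, 5]
r10 m[B→φ6] = [52920, 84672]
r10 m[Q→φ5] = [1, 1]
r10 m[D→φ1] = [8, 8]
r10 m[D→φ5] = [52920, 17010]
r10 m[R→φ2] = [30, 40]
r10 m[R→φ4] = [14112, 10584]
fixed point reached at round 10
traceback from E: (E=0, N=1, C=0, B=1, Q=1, D=0, R=0), score=423360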